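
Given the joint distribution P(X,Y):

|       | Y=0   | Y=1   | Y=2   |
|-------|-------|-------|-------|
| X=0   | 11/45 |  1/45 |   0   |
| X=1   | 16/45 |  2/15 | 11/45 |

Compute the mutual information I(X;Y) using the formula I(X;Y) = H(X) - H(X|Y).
0.1595 bits

I(X;Y) = H(X) - H(X|Y)

Marginal of X (row sums):
  P(X=0) = 11/45 + 1/45 + 0 = 4/15
  P(X=1) = 16/45 + 2/15 + 11/45 = 11/15
H(X) = -[(4/15)·log₂(4/15) + (11/15)·log₂(11/15)]
  = 0.5085 + 0.3281 = 0.8366 bits

Marginal of Y (column sums):
  P(Y=0) = 11/45 + 16/45 = 3/5
  P(Y=1) = 1/45 + 2/15 = 7/45
  P(Y=2) = 0 + 11/45 = 11/45
H(X|Y) = Σ_y P(y)·H(X|Y=y):
  Y=0: P(Y=0) = 3/5, P(X|Y=0) = (11/27, 16/27) → H(X|Y=0) = 0.9751
  Y=1: P(Y=1) = 7/45, P(X|Y=1) = (1/7, 6/7) → H(X|Y=1) = 0.5917
  Y=2: P(Y=2) = 11/45, P(X|Y=2) = (0, 1) → H(X|Y=2) = 0.0000
H(X|Y) = (3/5)·0.9751 + (7/45)·0.5917 + (11/45)·0.0000 = 0.6771 bits

I(X;Y) = H(X) - H(X|Y) = 0.8366 - 0.6771 = 0.1595 bits

Cross-check via I(X;Y) = H(X) + H(Y) - H(X,Y): computing H(Y) from the column sums and H(X,Y) from the 6 cells in the same way gives H(Y) = 1.3566 bits and H(X,Y) = 2.0337 bits, so
I(X;Y) = 0.8366 + 1.3566 - 2.0337 = 0.1595 bits ✓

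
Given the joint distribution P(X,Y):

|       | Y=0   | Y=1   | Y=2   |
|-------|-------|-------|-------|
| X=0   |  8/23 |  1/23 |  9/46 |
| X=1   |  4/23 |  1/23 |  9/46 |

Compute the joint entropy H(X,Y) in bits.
2.2832 bits

H(X,Y) = -Σ_{x,y} P(x,y) log₂ P(x,y). Per-cell terms -P(x,y)·log₂P(x,y):
  X=0: 0.5299, 0.1967, 0.4605
  X=1: 0.4389, 0.1967, 0.4605
Sum of the 6 terms: H(X,Y) = 2.2832 bits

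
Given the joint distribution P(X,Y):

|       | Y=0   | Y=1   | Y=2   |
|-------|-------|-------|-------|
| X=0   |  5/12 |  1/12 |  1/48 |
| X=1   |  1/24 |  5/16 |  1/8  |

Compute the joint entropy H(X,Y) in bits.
2.0318 bits

H(X,Y) = -Σ_{x,y} P(x,y) log₂ P(x,y). Per-cell terms -P(x,y)·log₂P(x,y):
  X=0: 0.5263, 0.2987, 0.1164
  X=1: 0.1910, 0.5244, 0.3750
Sum of the 6 terms: H(X,Y) = 2.0318 bits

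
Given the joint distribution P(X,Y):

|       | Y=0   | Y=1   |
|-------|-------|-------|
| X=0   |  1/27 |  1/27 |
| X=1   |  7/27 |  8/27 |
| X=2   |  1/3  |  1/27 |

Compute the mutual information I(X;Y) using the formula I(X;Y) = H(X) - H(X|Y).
0.1494 bits

I(X;Y) = H(X) - H(X|Y)

Marginal of X (row sums):
  P(X=0) = 1/27 + 1/27 = 2/27
  P(X=1) = 7/27 + 8/27 = 5/9
  P(X=2) = 1/3 + 1/27 = 10/27
H(X) = -[(2/27)·log₂(2/27) + (5/9)·log₂(5/9) + (10/27)·log₂(10/27)]
  = 0.278140 + 0.471109 + 0.530726 = 1.279975 bits

Marginal of Y (column sums):
  P(Y=0) = 1/27 + 7/27 + 1/3 = 17/27
  P(Y=1) = 1/27 + 8/27 + 1/27 = 10/27
H(X|Y) = Σ_y P(y)·H(X|Y=y):
  Y=0: P(Y=0) = 17/27, P(X|Y=0) = (1/17, 7/17, 9/17) → H(X|Y=0) = 1.253298
  Y=1: P(Y=1) = 10/27, P(X|Y=1) = (1/10, 4/5, 1/10) → H(X|Y=1) = 0.921928
H(X|Y) = (17/27)·1.253298 + (10/27)·0.921928 = 1.130568 bits

I(X;Y) = H(X) - H(X|Y) = 1.279975 - 1.130568 = 0.1494 bits

Cross-check via I(X;Y) = H(X) + H(Y) - H(X,Y): computing H(Y) from the column sums and H(X,Y) from the 6 cells in the same way gives H(Y) = 0.950956 bits and H(X,Y) = 2.081524 bits, so
I(X;Y) = 1.279975 + 0.950956 - 2.081524 = 0.1494 bits ✓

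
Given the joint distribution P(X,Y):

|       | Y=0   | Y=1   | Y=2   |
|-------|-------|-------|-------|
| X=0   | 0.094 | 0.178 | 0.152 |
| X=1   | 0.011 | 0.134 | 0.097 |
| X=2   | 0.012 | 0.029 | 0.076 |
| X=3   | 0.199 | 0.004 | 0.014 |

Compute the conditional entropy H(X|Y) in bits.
1.4685 bits

H(X|Y) = H(X,Y) - H(Y)

H(X,Y) = -Σ_{x,y} P(x,y) log₂ P(x,y). Per-cell terms -P(x,y)·log₂P(x,y):
  X=0: 0.32065, 0.44323, 0.41311
  X=1: 0.07157, 0.38856, 0.32649
  X=2: 0.07657, 0.14813, 0.28256
  X=3: 0.46350, 0.03186, 0.08622
Sum of the 12 terms: H(X,Y) = 3.05245 bits

Marginal of Y (column sums):
  P(Y=0) = 0.094 + 0.011 + 0.012 + 0.199 = 0.316
  P(Y=1) = 0.178 + 0.134 + 0.029 + 0.004 = 0.345
  P(Y=2) = 0.152 + 0.097 + 0.076 + 0.014 = 0.339
H(Y) = -[0.316·log₂(0.316) + 0.345·log₂(0.345) + 0.339·log₂(0.339)]
  = 0.52519 + 0.52969 + 0.52906 = 1.58394 bits

H(X|Y) = H(X,Y) - H(Y) = 3.05245 - 1.58394 = 1.4685 bits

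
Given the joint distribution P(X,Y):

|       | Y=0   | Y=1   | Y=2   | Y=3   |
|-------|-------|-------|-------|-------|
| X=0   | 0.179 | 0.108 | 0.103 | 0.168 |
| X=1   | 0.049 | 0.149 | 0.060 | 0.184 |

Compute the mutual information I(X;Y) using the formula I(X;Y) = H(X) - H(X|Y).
0.0606 bits

I(X;Y) = H(X) - H(X|Y)

Marginal of X (row sums):
  P(X=0) = 0.179 + 0.108 + 0.103 + 0.168 = 0.558
  P(X=1) = 0.049 + 0.149 + 0.060 + 0.184 = 0.442
H(X) = -[0.558·log₂(0.558) + 0.442·log₂(0.442)]
  = 0.46965 + 0.52062 = 0.99027 bits

Marginal of Y (column sums):
  P(Y=0) = 0.179 + 0.049 = 0.228
  P(Y=1) = 0.108 + 0.149 = 0.257
  P(Y=2) = 0.103 + 0.060 = 0.163
  P(Y=3) = 0.168 + 0.184 = 0.352
H(X|Y) = Σ_y P(y)·H(X|Y=y):
  Y=0: P(Y=0) = 0.228, P(X|Y=0) = (179/228, 49/228) → H(X|Y=0) = 0.75077
  Y=1: P(Y=1) = 0.257, P(X|Y=1) = (108/257, 149/257) → H(X|Y=1) = 0.98156
  Y=2: P(Y=2) = 0.163, P(X|Y=2) = (103/163, 60/163) → H(X|Y=2) = 0.94920
  Y=3: P(Y=3) = 0.352, P(X|Y=3) = (21/44, 23/44) → H(X|Y=3) = 0.99851
H(X|Y) = 0.228·0.75077 + 0.257·0.98156 + 0.163·0.94920 + 0.352·0.99851 = 0.92963 bits

I(X;Y) = H(X) - H(X|Y) = 0.99027 - 0.92963 = 0.0606 bits

Cross-check via I(X;Y) = H(X) + H(Y) - H(X,Y): computing H(Y) from the column sums and H(X,Y) from the 8 cells in the same way gives H(Y) = 1.94688 bits and H(X,Y) = 2.87651 bits, so
I(X;Y) = 0.99027 + 1.94688 - 2.87651 = 0.0606 bits ✓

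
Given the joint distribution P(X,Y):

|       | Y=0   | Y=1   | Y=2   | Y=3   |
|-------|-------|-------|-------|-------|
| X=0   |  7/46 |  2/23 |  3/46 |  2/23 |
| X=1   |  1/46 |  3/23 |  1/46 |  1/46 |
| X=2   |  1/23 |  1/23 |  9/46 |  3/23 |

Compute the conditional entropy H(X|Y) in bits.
1.2705 bits

H(X|Y) = H(X,Y) - H(Y)

H(X,Y) = -Σ_{x,y} P(x,y) log₂ P(x,y). Per-cell terms -P(x,y)·log₂P(x,y):
  X=0: 0.41334, 0.30640, 0.25687, 0.30640
  X=1: 0.12008, 0.38330, 0.12008, 0.12008
  X=2: 0.19668, 0.19668, 0.46049, 0.38330
Sum of the 12 terms: H(X,Y) = 3.2637 bits

Marginal of Y (column sums):
  P(Y=0) = 7/46 + 1/46 + 1/23 = 5/23
  P(Y=1) = 2/23 + 3/23 + 1/23 = 6/23
  P(Y=2) = 3/46 + 1/46 + 9/46 = 13/46
  P(Y=3) = 2/23 + 1/46 + 3/23 = 11/46
H(Y) = -[(5/23)·log₂(5/23) + (6/23)·log₂(6/23) + (13/46)·log₂(13/46) + (11/46)·log₂(11/46)]
  = 0.47862 + 0.50572 + 0.51523 + 0.49360 = 1.9932 bits

H(X|Y) = H(X,Y) - H(Y) = 3.2637 - 1.9932 = 1.2705 bits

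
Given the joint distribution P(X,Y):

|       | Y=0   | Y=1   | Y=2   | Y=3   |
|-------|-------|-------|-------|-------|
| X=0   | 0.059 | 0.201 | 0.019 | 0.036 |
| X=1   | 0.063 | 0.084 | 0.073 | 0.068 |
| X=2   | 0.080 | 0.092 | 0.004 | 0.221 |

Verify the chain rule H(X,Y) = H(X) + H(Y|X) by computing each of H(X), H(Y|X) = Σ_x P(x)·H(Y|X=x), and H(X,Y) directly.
H(X) = 1.5713 bits, H(Y|X) = 1.6283 bits, H(X,Y) = 3.1996 bits

Marginal of X (row sums):
  P(X=0) = 0.059 + 0.201 + 0.019 + 0.036 = 0.315
  P(X=1) = 0.063 + 0.084 + 0.073 + 0.068 = 0.288
  P(X=2) = 0.080 + 0.092 + 0.004 + 0.221 = 0.397
H(X) = -[0.315·log₂(0.315) + 0.288·log₂(0.288) + 0.397·log₂(0.397)]
  = 0.524972 + 0.517207 + 0.529117 = 1.5713 bits

H(Y|X) = Σ_x P(x)·H(Y|X=x):
  X=0: P(X=0) = 0.315, P(Y|X=0) = (59/315, 67/105, 19/315, 4/35) → H(Y|X=0) = 1.468207
  X=1: P(X=1) = 0.288, P(Y|X=1) = (7/32, 7/24, 73/288, 17/72) → H(Y|X=1) = 1.991703
  X=2: P(X=2) = 0.397, P(Y|X=2) = (80/397, 92/397, 4/397, 221/397) → H(Y|X=2) = 1.491815
H(Y|X) = 0.315·1.468207 + 0.288·1.991703 + 0.397·1.491815 = 1.6283 bits

H(X,Y) = -Σ_{x,y} P(x,y) log₂ P(x,y). Per-cell terms -P(x,y)·log₂P(x,y):
  X=0: 0.240905, 0.465261, 0.108639, 0.172651
  X=1: 0.251276, 0.300171, 0.275645, 0.263726
  X=2: 0.291508, 0.316684, 0.031863, 0.481312
Sum of the 12 terms: H(X,Y) = 3.1996 bits

Chain rule check:
  H(X) + H(Y|X) = 1.5713 + 1.6283 = 3.1996 bits
  H(X,Y) = 3.1996 bits
✓ Chain rule verified.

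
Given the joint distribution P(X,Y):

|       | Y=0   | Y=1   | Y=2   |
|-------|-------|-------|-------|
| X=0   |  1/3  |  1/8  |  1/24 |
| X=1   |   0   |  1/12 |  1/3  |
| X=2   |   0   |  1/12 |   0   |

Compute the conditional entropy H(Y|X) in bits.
0.8952 bits

H(Y|X) = H(X,Y) - H(X)

H(X,Y) = -Σ_{x,y} P(x,y) log₂ P(x,y). Per-cell terms -P(x,y)·log₂P(x,y):
  X=0: 0.52832, 0.37500, 0.19104
  X=1: 0.00000, 0.29875, 0.52832
  X=2: 0.00000, 0.29875, 0.00000
  (cells with P = 0 contribute 0)
Sum of the 9 terms: H(X,Y) = 2.2202 bits

Marginal of X (row sums):
  P(X=0) = 1/3 + 1/8 + 1/24 = 1/2
  P(X=1) = 0 + 1/12 + 1/3 = 5/12
  P(X=2) = 0 + 1/12 + 0 = 1/12
H(X) = -[(1/2)·log₂(1/2) + (5/12)·log₂(5/12) + (1/12)·log₂(1/12)]
  = 0.50000 + 0.52626 + 0.29875 = 1.3250 bits

H(Y|X) = H(X,Y) - H(X) = 2.2202 - 1.3250 = 0.8952 bits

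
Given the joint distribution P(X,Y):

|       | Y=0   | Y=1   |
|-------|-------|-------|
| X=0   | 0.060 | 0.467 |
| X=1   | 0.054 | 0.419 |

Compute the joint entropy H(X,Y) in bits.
1.5098 bits

H(X,Y) = -Σ_{x,y} P(x,y) log₂ P(x,y). Per-cell terms -P(x,y)·log₂P(x,y):
  X=0: 0.24353, 0.51300
  X=1: 0.22739, 0.52584
Sum of the 4 terms: H(X,Y) = 1.5098 bits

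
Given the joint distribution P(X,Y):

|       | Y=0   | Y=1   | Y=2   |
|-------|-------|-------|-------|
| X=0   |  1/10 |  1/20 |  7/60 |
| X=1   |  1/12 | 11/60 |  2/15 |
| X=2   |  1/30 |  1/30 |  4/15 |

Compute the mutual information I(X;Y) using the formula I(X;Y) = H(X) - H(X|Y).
0.1638 bits

I(X;Y) = H(X) - H(X|Y)

Marginal of X (row sums):
  P(X=0) = 1/10 + 1/20 + 7/60 = 4/15
  P(X=1) = 1/12 + 11/60 + 2/15 = 2/5
  P(X=2) = 1/30 + 1/30 + 4/15 = 1/3
H(X) = -[(4/15)·log₂(4/15) + (2/5)·log₂(2/5) + (1/3)·log₂(1/3)]
  = 0.5085 + 0.5288 + 0.5283 = 1.5656 bits

Marginal of Y (column sums):
  P(Y=0) = 1/10 + 1/12 + 1/30 = 13/60
  P(Y=1) = 1/20 + 11/60 + 1/30 = 4/15
  P(Y=2) = 7/60 + 2/15 + 4/15 = 31/60
H(X|Y) = Σ_y P(y)·H(X|Y=y):
  Y=0: P(Y=0) = 13/60, P(X|Y=0) = (6/13, 5/13, 2/13) → H(X|Y=0) = 1.4605
  Y=1: P(Y=1) = 4/15, P(X|Y=1) = (3/16, 11/16, 1/8) → H(X|Y=1) = 1.1995
  Y=2: P(Y=2) = 31/60, P(X|Y=2) = (7/31, 8/31, 16/31) → H(X|Y=2) = 1.4816
H(X|Y) = (13/60)·1.4605 + (4/15)·1.1995 + (31/60)·1.4816 = 1.4018 bits

I(X;Y) = H(X) - H(X|Y) = 1.5656 - 1.4018 = 0.1638 bits

Cross-check via I(X;Y) = H(X) + H(Y) - H(X,Y): computing H(Y) from the column sums and H(X,Y) from the 9 cells in the same way gives H(Y) = 1.4788 bits and H(X,Y) = 2.8806 bits, so
I(X;Y) = 1.5656 + 1.4788 - 2.8806 = 0.1638 bits ✓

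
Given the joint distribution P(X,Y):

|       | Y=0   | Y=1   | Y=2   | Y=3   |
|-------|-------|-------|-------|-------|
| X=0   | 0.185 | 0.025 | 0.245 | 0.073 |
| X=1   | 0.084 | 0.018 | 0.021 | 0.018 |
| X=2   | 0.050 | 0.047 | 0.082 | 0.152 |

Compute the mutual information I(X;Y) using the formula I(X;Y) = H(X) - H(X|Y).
0.1629 bits

I(X;Y) = H(X) - H(X|Y)

Marginal of X (row sums):
  P(X=0) = 0.185 + 0.025 + 0.245 + 0.073 = 0.528
  P(X=1) = 0.084 + 0.018 + 0.021 + 0.018 = 0.141
  P(X=2) = 0.050 + 0.047 + 0.082 + 0.152 = 0.331
H(X) = -[0.528·log₂(0.528) + 0.141·log₂(0.141) + 0.331·log₂(0.331)]
  = 0.4865 + 0.3985 + 0.5280 = 1.4130 bits

Marginal of Y (column sums):
  P(Y=0) = 0.185 + 0.084 + 0.050 = 0.319
  P(Y=1) = 0.025 + 0.018 + 0.047 = 0.090
  P(Y=2) = 0.245 + 0.021 + 0.082 = 0.348
  P(Y=3) = 0.073 + 0.018 + 0.152 = 0.243
H(X|Y) = Σ_y P(y)·H(X|Y=y):
  Y=0: P(Y=0) = 0.319, P(X|Y=0) = (185/319, 84/319, 50/319) → H(X|Y=0) = 1.3818
  Y=1: P(Y=1) = 0.090, P(X|Y=1) = (5/18, 1/5, 47/90) → H(X|Y=1) = 1.4672
  Y=2: P(Y=2) = 0.348, P(X|Y=2) = (245/348, 7/116, 41/174) → H(X|Y=2) = 1.0923
  Y=3: P(Y=3) = 0.243, P(X|Y=3) = (73/243, 2/27, 152/243) → H(X|Y=3) = 1.2228
H(X|Y) = 0.319·1.3818 + 0.090·1.4672 + 0.348·1.0923 + 0.243·1.2228 = 1.2501 bits

I(X;Y) = H(X) - H(X|Y) = 1.4130 - 1.2501 = 0.1629 bits

Cross-check via I(X;Y) = H(X) + H(Y) - H(X,Y): computing H(Y) from the column sums and H(X,Y) from the 12 cells in the same way gives H(Y) = 1.8644 bits and H(X,Y) = 3.1145 bits, so
I(X;Y) = 1.4130 + 1.8644 - 3.1145 = 0.1629 bits ✓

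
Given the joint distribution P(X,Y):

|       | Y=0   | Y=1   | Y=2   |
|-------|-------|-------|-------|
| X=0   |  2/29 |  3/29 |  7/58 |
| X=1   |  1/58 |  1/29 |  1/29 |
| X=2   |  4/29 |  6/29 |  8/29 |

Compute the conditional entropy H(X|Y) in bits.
1.2493 bits

H(X|Y) = H(X,Y) - H(Y)

H(X,Y) = -Σ_{x,y} P(x,y) log₂ P(x,y). Per-cell terms -P(x,y)·log₂P(x,y):
  X=0: 0.2661, 0.3386, 0.3682
  X=1: 0.1010, 0.1675, 0.1675
  X=2: 0.3942, 0.4703, 0.5125
Sum of the 9 terms: H(X,Y) = 2.7859 bits

Marginal of Y (column sums):
  P(Y=0) = 2/29 + 1/58 + 4/29 = 13/58
  P(Y=1) = 3/29 + 1/29 + 6/29 = 10/29
  P(Y=2) = 7/58 + 1/29 + 8/29 = 25/58
H(Y) = -[(13/58)·log₂(13/58) + (10/29)·log₂(10/29) + (25/58)·log₂(25/58)]
  = 0.4836 + 0.5297 + 0.5233 = 1.5366 bits

H(X|Y) = H(X,Y) - H(Y) = 2.7859 - 1.5366 = 1.2493 bits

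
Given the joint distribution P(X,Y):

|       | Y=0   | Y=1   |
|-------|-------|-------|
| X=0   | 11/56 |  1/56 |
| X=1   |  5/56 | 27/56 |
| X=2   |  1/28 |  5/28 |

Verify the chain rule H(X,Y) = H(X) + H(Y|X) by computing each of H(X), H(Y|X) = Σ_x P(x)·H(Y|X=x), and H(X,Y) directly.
H(X) = 1.4138 bits, H(Y|X) = 0.5853 bits, H(X,Y) = 1.9991 bits

Marginal of X (row sums):
  P(X=0) = 11/56 + 1/56 = 3/14
  P(X=1) = 5/56 + 27/56 = 4/7
  P(X=2) = 1/28 + 5/28 = 3/14
H(X) = -[(3/14)·log₂(3/14) + (4/7)·log₂(4/7) + (3/14)·log₂(3/14)]
  = 0.47623 + 0.46135 + 0.47623 = 1.4138 bits

H(Y|X) = Σ_x P(x)·H(Y|X=x):
  X=0: P(X=0) = 3/14, P(Y|X=0) = (11/12, 1/12) → H(Y|X=0) = 0.41382
  X=1: P(X=1) = 4/7, P(Y|X=1) = (5/32, 27/32) → H(Y|X=1) = 0.62526
  X=2: P(X=2) = 3/14, P(Y|X=2) = (1/6, 5/6) → H(Y|X=2) = 0.65002
H(Y|X) = (3/14)·0.41382 + (4/7)·0.62526 + (3/14)·0.65002 = 0.5853 bits

H(X,Y) = -Σ_{x,y} P(x,y) log₂ P(x,y). Per-cell terms -P(x,y)·log₂P(x,y):
  X=0: 0.46120, 0.10370
  X=1: 0.31120, 0.50744
  X=2: 0.17169, 0.44383
Sum of the 6 terms: H(X,Y) = 1.9991 bits

Chain rule check:
  H(X) + H(Y|X) = 1.4138 + 0.5853 = 1.9991 bits
  H(X,Y) = 1.9991 bits
✓ Chain rule verified.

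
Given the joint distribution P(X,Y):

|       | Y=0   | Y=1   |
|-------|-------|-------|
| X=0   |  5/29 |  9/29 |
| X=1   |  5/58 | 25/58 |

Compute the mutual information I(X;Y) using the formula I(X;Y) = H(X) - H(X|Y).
0.0345 bits

I(X;Y) = H(X) - H(X|Y)

Marginal of X (row sums):
  P(X=0) = 5/29 + 9/29 = 14/29
  P(X=1) = 5/58 + 25/58 = 15/29
H(X) = -[(14/29)·log₂(14/29) + (15/29)·log₂(15/29)]
  = 0.5072 + 0.4919 = 0.9991 bits

Marginal of Y (column sums):
  P(Y=0) = 5/29 + 5/58 = 15/58
  P(Y=1) = 9/29 + 25/58 = 43/58
H(X|Y) = Σ_y P(y)·H(X|Y=y):
  Y=0: P(Y=0) = 15/58, P(X|Y=0) = (2/3, 1/3) → H(X|Y=0) = 0.9183
  Y=1: P(Y=1) = 43/58, P(X|Y=1) = (18/43, 25/43) → H(X|Y=1) = 0.9808
H(X|Y) = (15/58)·0.9183 + (43/58)·0.9808 = 0.9646 bits

I(X;Y) = H(X) - H(X|Y) = 0.9991 - 0.9646 = 0.0345 bits

Cross-check via I(X;Y) = H(X) + H(Y) - H(X,Y): computing H(Y) from the column sums and H(X,Y) from the 4 cells in the same way gives H(Y) = 0.8247 bits and H(X,Y) = 1.7893 bits, so
I(X;Y) = 0.9991 + 0.8247 - 1.7893 = 0.0345 bits ✓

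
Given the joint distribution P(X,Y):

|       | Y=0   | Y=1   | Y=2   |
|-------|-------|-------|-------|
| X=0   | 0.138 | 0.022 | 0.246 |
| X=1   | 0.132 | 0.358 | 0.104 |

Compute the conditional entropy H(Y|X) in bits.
1.2946 bits

H(Y|X) = H(X,Y) - H(X)

H(X,Y) = -Σ_{x,y} P(x,y) log₂ P(x,y). Per-cell terms -P(x,y)·log₂P(x,y):
  X=0: 0.394302, 0.121140, 0.497724
  X=1: 0.385624, 0.530545, 0.339596
Sum of the 6 terms: H(X,Y) = 2.26893 bits

Marginal of X (row sums):
  P(X=0) = 0.138 + 0.022 + 0.246 = 0.406
  P(X=1) = 0.132 + 0.358 + 0.104 = 0.594
H(X) = -[0.406·log₂(0.406) + 0.594·log₂(0.594)]
  = 0.527982 + 0.446370 = 0.97435 bits

H(Y|X) = H(X,Y) - H(X) = 2.26893 - 0.97435 = 1.2946 bits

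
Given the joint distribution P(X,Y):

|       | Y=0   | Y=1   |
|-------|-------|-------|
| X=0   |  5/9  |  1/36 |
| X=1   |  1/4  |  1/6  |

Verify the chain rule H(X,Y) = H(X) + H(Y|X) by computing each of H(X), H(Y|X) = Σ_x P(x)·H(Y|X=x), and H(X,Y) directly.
H(X) = 0.9799 bits, H(Y|X) = 0.5657 bits, H(X,Y) = 1.5455 bits

Marginal of X (row sums):
  P(X=0) = 5/9 + 1/36 = 7/12
  P(X=1) = 1/4 + 1/6 = 5/12
H(X) = -[(7/12)·log₂(7/12) + (5/12)·log₂(5/12)]
  = 0.4536 + 0.5263 = 0.9799 bits

H(Y|X) = Σ_x P(x)·H(Y|X=x):
  X=0: P(X=0) = 7/12, P(Y|X=0) = (20/21, 1/21) → H(Y|X=0) = 0.2762
  X=1: P(X=1) = 5/12, P(Y|X=1) = (3/5, 2/5) → H(Y|X=1) = 0.9710
H(Y|X) = (7/12)·0.2762 + (5/12)·0.9710 = 0.5657 bits

H(X,Y) = -Σ_{x,y} P(x,y) log₂ P(x,y). Per-cell terms -P(x,y)·log₂P(x,y):
  X=0: 0.4711, 0.1436
  X=1: 0.5000, 0.4308
Sum of the 4 terms: H(X,Y) = 1.5455 bits

Chain rule check:
  H(X) + H(Y|X) = 0.9799 + 0.5657 = 1.5456 bits
  H(X,Y) = 1.5455 bits
✓ Chain rule verified (Δ = 0.0001 is 4-dp rounding noise: each of the three values was rounded independently).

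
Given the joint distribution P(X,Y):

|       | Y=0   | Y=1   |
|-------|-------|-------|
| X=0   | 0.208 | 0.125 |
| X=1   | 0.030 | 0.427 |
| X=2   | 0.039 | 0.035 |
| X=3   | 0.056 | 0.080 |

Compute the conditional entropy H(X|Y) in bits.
1.4804 bits

H(X|Y) = H(X,Y) - H(Y)

H(X,Y) = -Σ_{x,y} P(x,y) log₂ P(x,y). Per-cell terms -P(x,y)·log₂P(x,y):
  X=0: 0.4712, 0.3750
  X=1: 0.1518, 0.5242
  X=2: 0.1825, 0.1693
  X=3: 0.2329, 0.2915
Sum of the 8 terms: H(X,Y) = 2.3984 bits

Marginal of Y (column sums):
  P(Y=0) = 0.208 + 0.030 + 0.039 + 0.056 = 0.333
  P(Y=1) = 0.125 + 0.427 + 0.035 + 0.080 = 0.667
H(Y) = -[0.333·log₂(0.333) + 0.667·log₂(0.667)]
  = 0.5283 + 0.3897 = 0.9180 bits

H(X|Y) = H(X,Y) - H(Y) = 2.3984 - 0.9180 = 1.4804 bits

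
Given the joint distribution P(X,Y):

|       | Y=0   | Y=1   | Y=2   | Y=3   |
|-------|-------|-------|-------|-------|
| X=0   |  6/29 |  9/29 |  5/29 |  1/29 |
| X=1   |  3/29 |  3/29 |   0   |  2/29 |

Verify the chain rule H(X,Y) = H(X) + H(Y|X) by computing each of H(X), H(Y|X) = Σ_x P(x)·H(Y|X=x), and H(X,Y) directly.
H(X) = 0.8498 bits, H(Y|X) = 1.6924 bits, H(X,Y) = 2.5422 bits

Marginal of X (row sums):
  P(X=0) = 6/29 + 9/29 + 5/29 + 1/29 = 21/29
  P(X=1) = 3/29 + 3/29 + 0 + 2/29 = 8/29
H(X) = -[(21/29)·log₂(21/29) + (8/29)·log₂(8/29)]
  = 0.337205 + 0.512546 = 0.8498 bits

H(Y|X) = Σ_x P(x)·H(Y|X=x):
  X=0: P(X=0) = 21/29, P(Y|X=0) = (2/7, 3/7, 5/21, 1/21) → H(Y|X=0) = 1.742377
  X=1: P(X=1) = 8/29, P(Y|X=1) = (3/8, 3/8, 0, 1/4) → H(Y|X=1) = 1.561278
H(Y|X) = (21/29)·1.742377 + (8/29)·1.561278 = 1.6924 bits

H(X,Y) = -Σ_{x,y} P(x,y) log₂ P(x,y). Per-cell terms -P(x,y)·log₂P(x,y):
  X=0: 0.470280, 0.523879, 0.437251, 0.167517
  X=1: 0.338588, 0.338588, 0.000000, 0.266068
  (cells with P = 0 contribute 0)
Sum of the 8 terms: H(X,Y) = 2.5422 bits

Chain rule check:
  H(X) + H(Y|X) = 0.8498 + 1.6924 = 2.5422 bits
  H(X,Y) = 2.5422 bits
✓ Chain rule verified.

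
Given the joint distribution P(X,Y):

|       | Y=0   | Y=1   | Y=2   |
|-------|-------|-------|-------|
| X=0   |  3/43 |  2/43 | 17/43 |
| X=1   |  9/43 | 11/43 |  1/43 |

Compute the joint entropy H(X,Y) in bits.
2.1048 bits

H(X,Y) = -Σ_{x,y} P(x,y) log₂ P(x,y). Per-cell terms -P(x,y)·log₂P(x,y):
  X=0: 0.2680, 0.2059, 0.5293
  X=1: 0.4723, 0.5031, 0.1262
Sum of the 6 terms: H(X,Y) = 2.1048 bits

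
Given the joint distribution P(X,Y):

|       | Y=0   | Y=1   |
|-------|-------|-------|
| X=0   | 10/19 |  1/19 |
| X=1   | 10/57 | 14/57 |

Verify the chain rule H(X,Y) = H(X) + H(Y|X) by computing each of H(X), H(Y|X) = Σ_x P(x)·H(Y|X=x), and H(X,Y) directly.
H(X) = 0.9819 bits, H(Y|X) = 0.6670 bits, H(X,Y) = 1.6490 bits

Marginal of X (row sums):
  P(X=0) = 10/19 + 1/19 = 11/19
  P(X=1) = 10/57 + 14/57 = 8/19
H(X) = -[(11/19)·log₂(11/19) + (8/19)·log₂(8/19)]
  = 0.4565 + 0.5254 = 0.9819 bits

H(Y|X) = Σ_x P(x)·H(Y|X=x):
  X=0: P(X=0) = 11/19, P(Y|X=0) = (10/11, 1/11) → H(Y|X=0) = 0.4395
  X=1: P(X=1) = 8/19, P(Y|X=1) = (5/12, 7/12) → H(Y|X=1) = 0.9799
H(Y|X) = (11/19)·0.4395 + (8/19)·0.9799 = 0.6670 bits

H(X,Y) = -Σ_{x,y} P(x,y) log₂ P(x,y). Per-cell terms -P(x,y)·log₂P(x,y):
  X=0: 0.4874, 0.2236
  X=1: 0.4405, 0.4975
Sum of the 4 terms: H(X,Y) = 1.6490 bits

Chain rule check:
  H(X) + H(Y|X) = 0.9819 + 0.6670 = 1.6489 bits
  H(X,Y) = 1.6490 bits
✓ Chain rule verified (Δ = 0.0001 is 4-dp rounding noise: each of the three values was rounded independently).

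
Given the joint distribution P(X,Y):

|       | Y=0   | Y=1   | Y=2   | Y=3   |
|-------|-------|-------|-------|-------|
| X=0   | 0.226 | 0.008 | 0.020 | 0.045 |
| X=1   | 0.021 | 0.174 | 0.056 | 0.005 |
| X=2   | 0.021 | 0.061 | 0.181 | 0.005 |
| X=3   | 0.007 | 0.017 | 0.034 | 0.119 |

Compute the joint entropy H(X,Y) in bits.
3.2110 bits

H(X,Y) = -Σ_{x,y} P(x,y) log₂ P(x,y). Per-cell terms -P(x,y)·log₂P(x,y):
  X=0: 0.48491, 0.05573, 0.11288, 0.20133
  X=1: 0.11704, 0.43897, 0.23287, 0.03822
  X=2: 0.11704, 0.24614, 0.44633, 0.03822
  X=3: 0.05011, 0.09993, 0.16586, 0.36545
Sum of the 16 terms: H(X,Y) = 3.2110 bits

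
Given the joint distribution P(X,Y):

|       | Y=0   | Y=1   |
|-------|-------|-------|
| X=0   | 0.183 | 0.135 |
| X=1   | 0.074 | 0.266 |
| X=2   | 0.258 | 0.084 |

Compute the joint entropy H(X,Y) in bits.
2.4290 bits

H(X,Y) = -Σ_{x,y} P(x,y) log₂ P(x,y). Per-cell terms -P(x,y)·log₂P(x,y):
  X=0: 0.44837, 0.39001
  X=1: 0.27797, 0.50819
  X=2: 0.50428, 0.30017
Sum of the 6 terms: H(X,Y) = 2.4290 bits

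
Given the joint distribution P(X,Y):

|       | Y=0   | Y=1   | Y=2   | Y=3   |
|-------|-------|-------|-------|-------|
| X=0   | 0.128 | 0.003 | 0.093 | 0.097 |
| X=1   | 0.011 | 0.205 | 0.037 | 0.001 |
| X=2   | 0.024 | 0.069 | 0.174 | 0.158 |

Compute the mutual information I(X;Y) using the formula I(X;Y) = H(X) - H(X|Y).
0.4871 bits

I(X;Y) = H(X) - H(X|Y)

Marginal of X (row sums):
  P(X=0) = 0.128 + 0.003 + 0.093 + 0.097 = 0.321
  P(X=1) = 0.011 + 0.205 + 0.037 + 0.001 = 0.254
  P(X=2) = 0.024 + 0.069 + 0.174 + 0.158 = 0.425
H(X) = -[0.321·log₂(0.321) + 0.254·log₂(0.254) + 0.425·log₂(0.425)]
  = 0.52623 + 0.50218 + 0.52465 = 1.55306 bits

Marginal of Y (column sums):
  P(Y=0) = 0.128 + 0.011 + 0.024 = 0.163
  P(Y=1) = 0.003 + 0.205 + 0.069 = 0.277
  P(Y=2) = 0.093 + 0.037 + 0.174 = 0.304
  P(Y=3) = 0.097 + 0.001 + 0.158 = 0.256
H(X|Y) = Σ_y P(y)·H(X|Y=y):
  Y=0: P(Y=0) = 0.163, P(X|Y=0) = (128/163, 11/163, 24/163) → H(X|Y=0) = 0.94325
  Y=1: P(Y=1) = 0.277, P(X|Y=1) = (3/277, 205/277, 69/277) → H(X|Y=1) = 0.89159
  Y=2: P(Y=2) = 0.304, P(X|Y=2) = (93/304, 37/304, 87/152) → H(X|Y=2) = 1.35331
  Y=3: P(Y=3) = 0.256, P(X|Y=3) = (97/256, 1/256, 79/128) → H(X|Y=3) = 0.99145
H(X|Y) = 0.163·0.94325 + 0.277·0.89159 + 0.304·1.35331 + 0.256·0.99145 = 1.06594 bits

I(X;Y) = H(X) - H(X|Y) = 1.55306 - 1.06594 = 0.4871 bits

Cross-check via I(X;Y) = H(X) + H(Y) - H(X,Y): computing H(Y) from the column sums and H(X,Y) from the 12 cells in the same way gives H(Y) = 1.96507 bits and H(X,Y) = 3.03100 bits, so
I(X;Y) = 1.55306 + 1.96507 - 3.03100 = 0.4871 bits ✓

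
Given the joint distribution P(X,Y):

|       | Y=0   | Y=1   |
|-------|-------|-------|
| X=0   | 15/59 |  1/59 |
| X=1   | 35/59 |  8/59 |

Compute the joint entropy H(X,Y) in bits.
1.4398 bits

H(X,Y) = -Σ_{x,y} P(x,y) log₂ P(x,y). Per-cell terms -P(x,y)·log₂P(x,y):
  X=0: 0.5023, 0.0997
  X=1: 0.4469, 0.3909
Sum of the 4 terms: H(X,Y) = 1.4398 bits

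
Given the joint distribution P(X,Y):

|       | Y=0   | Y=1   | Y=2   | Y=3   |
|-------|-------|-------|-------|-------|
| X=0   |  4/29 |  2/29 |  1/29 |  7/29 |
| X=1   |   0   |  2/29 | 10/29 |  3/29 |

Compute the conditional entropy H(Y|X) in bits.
1.4580 bits

H(Y|X) = H(X,Y) - H(X)

H(X,Y) = -Σ_{x,y} P(x,y) log₂ P(x,y). Per-cell terms -P(x,y)·log₂P(x,y):
  X=0: 0.39420, 0.26607, 0.16752, 0.49498
  X=1: 0.00000, 0.26607, 0.52967, 0.33859
  (cells with P = 0 contribute 0)
Sum of the 8 terms: H(X,Y) = 2.4571 bits

Marginal of X (row sums):
  P(X=0) = 4/29 + 2/29 + 1/29 + 7/29 = 14/29
  P(X=1) = 0 + 2/29 + 10/29 + 3/29 = 15/29
H(X) = -[(14/29)·log₂(14/29) + (15/29)·log₂(15/29)]
  = 0.50720 + 0.49194 = 0.9991 bits

H(Y|X) = H(X,Y) - H(X) = 2.4571 - 0.9991 = 1.4580 bits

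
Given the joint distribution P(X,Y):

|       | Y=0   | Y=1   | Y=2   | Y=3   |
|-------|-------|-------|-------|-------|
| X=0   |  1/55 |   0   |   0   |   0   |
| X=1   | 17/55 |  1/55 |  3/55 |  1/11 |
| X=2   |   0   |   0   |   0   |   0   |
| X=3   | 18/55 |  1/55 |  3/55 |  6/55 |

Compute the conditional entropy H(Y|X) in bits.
1.3753 bits

H(Y|X) = H(X,Y) - H(X)

H(X,Y) = -Σ_{x,y} P(x,y) log₂ P(x,y). Per-cell terms -P(x,y)·log₂P(x,y):
  X=0: 0.1051, 0.0000, 0.0000, 0.0000
  X=1: 0.5236, 0.1051, 0.2289, 0.3145
  X=2: 0.0000, 0.0000, 0.0000, 0.0000
  X=3: 0.5274, 0.1051, 0.2289, 0.3487
  (cells with P = 0 contribute 0)
Sum of the 16 terms: H(X,Y) = 2.4873 bits

Marginal of X (row sums):
  P(X=0) = 1/55 + 0 + 0 + 0 = 1/55
  P(X=1) = 17/55 + 1/55 + 3/55 + 1/11 = 26/55
  P(X=2) = 0 + 0 + 0 + 0 = 0
  P(X=3) = 18/55 + 1/55 + 3/55 + 6/55 = 28/55
H(X) = -[(1/55)·log₂(1/55) + (26/55)·log₂(26/55) + (28/55)·log₂(28/55)]   (outcomes with P = 0 contribute 0)
  = 0.1051 + 0.5110 + 0.4959 = 1.1120 bits

H(Y|X) = H(X,Y) - H(X) = 2.4873 - 1.1120 = 1.3753 bits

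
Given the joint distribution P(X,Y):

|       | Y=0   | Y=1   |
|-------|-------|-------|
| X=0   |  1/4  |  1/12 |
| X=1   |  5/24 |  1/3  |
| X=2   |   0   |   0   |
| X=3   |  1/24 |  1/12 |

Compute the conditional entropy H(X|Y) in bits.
1.2883 bits

H(X|Y) = H(X,Y) - H(Y)

H(X,Y) = -Σ_{x,y} P(x,y) log₂ P(x,y). Per-cell terms -P(x,y)·log₂P(x,y):
  X=0: 0.50000, 0.29875
  X=1: 0.47147, 0.52832
  X=2: 0.00000, 0.00000
  X=3: 0.19104, 0.29875
  (cells with P = 0 contribute 0)
Sum of the 8 terms: H(X,Y) = 2.2883 bits

Marginal of Y (column sums):
  P(Y=0) = 1/4 + 5/24 + 0 + 1/24 = 1/2
  P(Y=1) = 1/12 + 1/3 + 0 + 1/12 = 1/2
H(Y) = -[(1/2)·log₂(1/2) + (1/2)·log₂(1/2)]
  = 0.50000 + 0.50000 = 1.0000 bits

H(X|Y) = H(X,Y) - H(Y) = 2.2883 - 1.0000 = 1.2883 bits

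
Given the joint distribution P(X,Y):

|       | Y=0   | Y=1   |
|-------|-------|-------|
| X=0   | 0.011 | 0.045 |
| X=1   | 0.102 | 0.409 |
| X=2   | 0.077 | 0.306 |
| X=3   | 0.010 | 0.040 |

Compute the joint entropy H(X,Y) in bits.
2.1961 bits

H(X,Y) = -Σ_{x,y} P(x,y) log₂ P(x,y). Per-cell terms -P(x,y)·log₂P(x,y):
  X=0: 0.0716, 0.2013
  X=1: 0.3359, 0.5275
  X=2: 0.2848, 0.5228
  X=3: 0.0664, 0.1858
Sum of the 8 terms: H(X,Y) = 2.1961 bits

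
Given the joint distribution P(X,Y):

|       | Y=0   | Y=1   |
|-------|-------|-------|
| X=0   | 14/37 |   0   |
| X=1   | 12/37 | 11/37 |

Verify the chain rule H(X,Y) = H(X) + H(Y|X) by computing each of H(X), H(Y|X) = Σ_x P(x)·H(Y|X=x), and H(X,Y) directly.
H(X) = 0.9569 bits, H(Y|X) = 0.6208 bits, H(X,Y) = 1.5777 bits

Marginal of X (row sums):
  P(X=0) = 14/37 + 0 = 14/37
  P(X=1) = 12/37 + 11/37 = 23/37
H(X) = -[(14/37)·log₂(14/37) + (23/37)·log₂(23/37)]
  = 0.5305 + 0.4264 = 0.9569 bits

H(Y|X) = Σ_x P(x)·H(Y|X=x):
  X=0: P(X=0) = 14/37, P(Y|X=0) = (1, 0) → H(Y|X=0) = 0.0000
  X=1: P(X=1) = 23/37, P(Y|X=1) = (12/23, 11/23) → H(Y|X=1) = 0.9986
H(Y|X) = (14/37)·0.0000 + (23/37)·0.9986 = 0.6208 bits

H(X,Y) = -Σ_{x,y} P(x,y) log₂ P(x,y). Per-cell terms -P(x,y)·log₂P(x,y):
  X=0: 0.5305, 0.0000
  X=1: 0.5269, 0.5203
  (cells with P = 0 contribute 0)
Sum of the 4 terms: H(X,Y) = 1.5777 bits

Chain rule check:
  H(X) + H(Y|X) = 0.9569 + 0.6208 = 1.5777 bits
  H(X,Y) = 1.5777 bits
✓ Chain rule verified.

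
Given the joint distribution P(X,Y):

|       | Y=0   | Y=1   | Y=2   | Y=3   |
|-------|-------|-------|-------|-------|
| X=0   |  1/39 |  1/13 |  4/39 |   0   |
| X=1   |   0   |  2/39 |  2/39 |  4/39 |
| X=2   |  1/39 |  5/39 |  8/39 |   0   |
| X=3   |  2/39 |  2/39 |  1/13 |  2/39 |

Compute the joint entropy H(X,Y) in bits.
3.4618 bits

H(X,Y) = -Σ_{x,y} P(x,y) log₂ P(x,y). Per-cell terms -P(x,y)·log₂P(x,y):
  X=0: 0.13552, 0.28465, 0.33696, 0.00000
  X=1: 0.00000, 0.21976, 0.21976, 0.33696
  X=2: 0.13552, 0.37993, 0.46880, 0.00000
  X=3: 0.21976, 0.21976, 0.28465, 0.21976
  (cells with P = 0 contribute 0)
Sum of the 16 terms: H(X,Y) = 3.4618 bits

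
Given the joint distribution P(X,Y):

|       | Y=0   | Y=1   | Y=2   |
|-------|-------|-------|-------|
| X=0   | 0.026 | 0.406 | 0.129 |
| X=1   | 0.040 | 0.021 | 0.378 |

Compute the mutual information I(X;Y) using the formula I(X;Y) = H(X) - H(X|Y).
0.3897 bits

I(X;Y) = H(X) - H(X|Y)

Marginal of X (row sums):
  P(X=0) = 0.026 + 0.406 + 0.129 = 0.561
  P(X=1) = 0.040 + 0.021 + 0.378 = 0.439
H(X) = -[0.561·log₂(0.561) + 0.439·log₂(0.439)]
  = 0.4678 + 0.5214 = 0.9892 bits

Marginal of Y (column sums):
  P(Y=0) = 0.026 + 0.040 = 0.066
  P(Y=1) = 0.406 + 0.021 = 0.427
  P(Y=2) = 0.129 + 0.378 = 0.507
H(X|Y) = Σ_y P(y)·H(X|Y=y):
  Y=0: P(Y=0) = 0.066, P(X|Y=0) = (13/33, 20/33) → H(X|Y=0) = 0.9673
  Y=1: P(Y=1) = 0.427, P(X|Y=1) = (58/61, 3/61) → H(X|Y=1) = 0.2829
  Y=2: P(Y=2) = 0.507, P(X|Y=2) = (43/169, 126/169) → H(X|Y=2) = 0.8182
H(X|Y) = 0.066·0.9673 + 0.427·0.2829 + 0.507·0.8182 = 0.5995 bits

I(X;Y) = H(X) - H(X|Y) = 0.9892 - 0.5995 = 0.3897 bits

Cross-check via I(X;Y) = H(X) + H(Y) - H(X,Y): computing H(Y) from the column sums and H(X,Y) from the 6 cells in the same way gives H(Y) = 1.2799 bits and H(X,Y) = 1.8794 bits, so
I(X;Y) = 0.9892 + 1.2799 - 1.8794 = 0.3897 bits ✓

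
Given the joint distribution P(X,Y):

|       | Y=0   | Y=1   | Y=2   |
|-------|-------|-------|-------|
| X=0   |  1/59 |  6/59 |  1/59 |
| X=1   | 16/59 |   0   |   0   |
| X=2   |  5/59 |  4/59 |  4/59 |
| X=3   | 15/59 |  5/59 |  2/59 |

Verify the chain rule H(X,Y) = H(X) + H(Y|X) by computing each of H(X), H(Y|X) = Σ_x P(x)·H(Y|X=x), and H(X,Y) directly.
H(X) = 1.9129 bits, H(Y|X) = 0.9302 bits, H(X,Y) = 2.8431 bits

Marginal of X (row sums):
  P(X=0) = 1/59 + 6/59 + 1/59 = 8/59
  P(X=1) = 16/59 + 0 + 0 = 16/59
  P(X=2) = 5/59 + 4/59 + 4/59 = 13/59
  P(X=3) = 15/59 + 5/59 + 2/59 = 22/59
H(X) = -[(8/59)·log₂(8/59) + (16/59)·log₂(16/59) + (13/59)·log₂(13/59) + (22/59)·log₂(22/59)]
  = 0.3909 + 0.5105 + 0.4808 + 0.5307 = 1.9129 bits

H(Y|X) = Σ_x P(x)·H(Y|X=x):
  X=0: P(X=0) = 8/59, P(Y|X=0) = (1/8, 3/4, 1/8) → H(Y|X=0) = 1.0613
  X=1: P(X=1) = 16/59, P(Y|X=1) = (1, 0, 0) → H(Y|X=1) = 0.0000
  X=2: P(X=2) = 13/59, P(Y|X=2) = (5/13, 4/13, 4/13) → H(Y|X=2) = 1.5766
  X=3: P(X=3) = 22/59, P(Y|X=3) = (15/22, 5/22, 1/11) → H(Y|X=3) = 1.1770
H(Y|X) = (8/59)·1.0613 + (16/59)·0.0000 + (13/59)·1.5766 + (22/59)·1.1770 = 0.9302 bits

H(X,Y) = -Σ_{x,y} P(x,y) log₂ P(x,y). Per-cell terms -P(x,y)·log₂P(x,y):
  X=0: 0.0997, 0.3354, 0.0997
  X=1: 0.5105, 0.0000, 0.0000
  X=2: 0.3018, 0.2632, 0.2632
  X=3: 0.5023, 0.3018, 0.1655
  (cells with P = 0 contribute 0)
Sum of the 12 terms: H(X,Y) = 2.8431 bits

Chain rule check:
  H(X) + H(Y|X) = 1.9129 + 0.9302 = 2.8431 bits
  H(X,Y) = 2.8431 bits
✓ Chain rule verified.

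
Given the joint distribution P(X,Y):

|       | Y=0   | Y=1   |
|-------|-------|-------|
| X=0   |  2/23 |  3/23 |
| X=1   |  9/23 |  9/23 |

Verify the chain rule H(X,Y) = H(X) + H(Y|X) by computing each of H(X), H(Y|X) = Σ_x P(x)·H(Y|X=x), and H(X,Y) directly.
H(X) = 0.7554 bits, H(Y|X) = 0.9937 bits, H(X,Y) = 1.7491 bits

Marginal of X (row sums):
  P(X=0) = 2/23 + 3/23 = 5/23
  P(X=1) = 9/23 + 9/23 = 18/23
H(X) = -[(5/23)·log₂(5/23) + (18/23)·log₂(18/23)]
  = 0.4786 + 0.2768 = 0.7554 bits

H(Y|X) = Σ_x P(x)·H(Y|X=x):
  X=0: P(X=0) = 5/23, P(Y|X=0) = (2/5, 3/5) → H(Y|X=0) = 0.9710
  X=1: P(X=1) = 18/23, P(Y|X=1) = (1/2, 1/2) → H(Y|X=1) = 1.0000
H(Y|X) = (5/23)·0.9710 + (18/23)·1.0000 = 0.9937 bits

H(X,Y) = -Σ_{x,y} P(x,y) log₂ P(x,y). Per-cell terms -P(x,y)·log₂P(x,y):
  X=0: 0.3064, 0.3833
  X=1: 0.5297, 0.5297
Sum of the 4 terms: H(X,Y) = 1.7491 bits

Chain rule check:
  H(X) + H(Y|X) = 0.7554 + 0.9937 = 1.7491 bits
  H(X,Y) = 1.7491 bits
✓ Chain rule verified.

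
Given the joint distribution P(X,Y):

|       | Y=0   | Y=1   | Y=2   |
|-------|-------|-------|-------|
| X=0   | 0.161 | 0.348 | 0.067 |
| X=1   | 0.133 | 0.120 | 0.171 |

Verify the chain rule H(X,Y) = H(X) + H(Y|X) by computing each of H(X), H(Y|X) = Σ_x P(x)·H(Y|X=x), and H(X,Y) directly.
H(X) = 0.9833 bits, H(Y|X) = 1.4220 bits, H(X,Y) = 2.4053 bits

Marginal of X (row sums):
  P(X=0) = 0.161 + 0.348 + 0.067 = 0.576
  P(X=1) = 0.133 + 0.120 + 0.171 = 0.424
H(X) = -[0.576·log₂(0.576) + 0.424·log₂(0.424)]
  = 0.4584 + 0.5249 = 0.9833 bits

H(Y|X) = Σ_x P(x)·H(Y|X=x):
  X=0: P(X=0) = 0.576, P(Y|X=0) = (161/576, 29/48, 67/576) → H(Y|X=0) = 1.3143
  X=1: P(X=1) = 0.424, P(Y|X=1) = (133/424, 15/53, 171/424) → H(Y|X=1) = 1.5684
H(Y|X) = 0.576·1.3143 + 0.424·1.5684 = 1.4220 bits

H(X,Y) = -Σ_{x,y} P(x,y) log₂ P(x,y). Per-cell terms -P(x,y)·log₂P(x,y):
  X=0: 0.4242, 0.5299, 0.2613
  X=1: 0.3871, 0.3671, 0.4357
Sum of the 6 terms: H(X,Y) = 2.4053 bits

Chain rule check:
  H(X) + H(Y|X) = 0.9833 + 1.4220 = 2.4053 bits
  H(X,Y) = 2.4053 bits
✓ Chain rule verified.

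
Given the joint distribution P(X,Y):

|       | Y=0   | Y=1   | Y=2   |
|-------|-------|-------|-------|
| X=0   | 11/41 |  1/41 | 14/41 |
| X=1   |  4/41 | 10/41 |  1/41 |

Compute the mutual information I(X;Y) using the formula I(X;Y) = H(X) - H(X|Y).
0.3942 bits

I(X;Y) = H(X) - H(X|Y)

Marginal of X (row sums):
  P(X=0) = 11/41 + 1/41 + 14/41 = 26/41
  P(X=1) = 4/41 + 10/41 + 1/41 = 15/41
H(X) = -[(26/41)·log₂(26/41) + (15/41)·log₂(15/41)]
  = 0.41671 + 0.53073 = 0.94744 bits

Marginal of Y (column sums):
  P(Y=0) = 11/41 + 4/41 = 15/41
  P(Y=1) = 1/41 + 10/41 = 11/41
  P(Y=2) = 14/41 + 1/41 = 15/41
H(X|Y) = Σ_y P(y)·H(X|Y=y):
  Y=0: P(Y=0) = 15/41, P(X|Y=0) = (11/15, 4/15) → H(X|Y=0) = 0.83664
  Y=1: P(Y=1) = 11/41, P(X|Y=1) = (1/11, 10/11) → H(X|Y=1) = 0.43950
  Y=2: P(Y=2) = 15/41, P(X|Y=2) = (14/15, 1/15) → H(X|Y=2) = 0.35336
H(X|Y) = (15/41)·0.83664 + (11/41)·0.43950 + (15/41)·0.35336 = 0.55328 bits

I(X;Y) = H(X) - H(X|Y) = 0.94744 - 0.55328 = 0.3942 bits

Cross-check via I(X;Y) = H(X) + H(Y) - H(X,Y): computing H(Y) from the column sums and H(X,Y) from the 6 cells in the same way gives H(Y) = 1.57071 bits and H(X,Y) = 2.12399 bits, so
I(X;Y) = 0.94744 + 1.57071 - 2.12399 = 0.3942 bits ✓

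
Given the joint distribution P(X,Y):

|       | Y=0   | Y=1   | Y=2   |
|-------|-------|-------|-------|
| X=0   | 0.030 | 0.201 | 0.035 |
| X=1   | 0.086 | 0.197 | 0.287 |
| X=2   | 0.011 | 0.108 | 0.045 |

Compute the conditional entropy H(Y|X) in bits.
1.2908 bits

H(Y|X) = H(X,Y) - H(X)

H(X,Y) = -Σ_{x,y} P(x,y) log₂ P(x,y). Per-cell terms -P(x,y)·log₂P(x,y):
  X=0: 0.151767, 0.465261, 0.169278
  X=1: 0.304399, 0.461715, 0.516852
  X=2: 0.071570, 0.346777, 0.201327
Sum of the 9 terms: H(X,Y) = 2.68895 bits

Marginal of X (row sums):
  P(X=0) = 0.030 + 0.201 + 0.035 = 0.266
  P(X=1) = 0.086 + 0.197 + 0.287 = 0.570
  P(X=2) = 0.011 + 0.108 + 0.045 = 0.164
H(X) = -[0.266·log₂(0.266) + 0.570·log₂(0.570) + 0.164·log₂(0.164)]
  = 0.508193 + 0.462251 + 0.427750 = 1.39819 bits

H(Y|X) = H(X,Y) - H(X) = 2.68895 - 1.39819 = 1.2908 bits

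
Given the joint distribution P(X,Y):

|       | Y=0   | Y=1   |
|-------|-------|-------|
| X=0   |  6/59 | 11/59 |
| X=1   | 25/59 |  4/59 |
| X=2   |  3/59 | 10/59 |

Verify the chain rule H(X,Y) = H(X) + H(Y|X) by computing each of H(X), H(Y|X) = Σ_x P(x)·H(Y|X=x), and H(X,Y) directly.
H(X) = 1.5017 bits, H(Y|X) = 0.7261 bits, H(X,Y) = 2.2278 bits

Marginal of X (row sums):
  P(X=0) = 6/59 + 11/59 = 17/59
  P(X=1) = 25/59 + 4/59 = 29/59
  P(X=2) = 3/59 + 10/59 = 13/59
H(X) = -[(17/59)·log₂(17/59) + (29/59)·log₂(29/59) + (13/59)·log₂(13/59)]
  = 0.5173 + 0.5036 + 0.4808 = 1.5017 bits

H(Y|X) = Σ_x P(x)·H(Y|X=x):
  X=0: P(X=0) = 17/59, P(Y|X=0) = (6/17, 11/17) → H(Y|X=0) = 0.9367
  X=1: P(X=1) = 29/59, P(Y|X=1) = (25/29, 4/29) → H(Y|X=1) = 0.5788
  X=2: P(X=2) = 13/59, P(Y|X=2) = (3/13, 10/13) → H(Y|X=2) = 0.7793
H(Y|X) = (17/59)·0.9367 + (29/59)·0.5788 + (13/59)·0.7793 = 0.7261 bits

H(X,Y) = -Σ_{x,y} P(x,y) log₂ P(x,y). Per-cell terms -P(x,y)·log₂P(x,y):
  X=0: 0.3354, 0.4518
  X=1: 0.5249, 0.2632
  X=2: 0.2185, 0.4340
Sum of the 6 terms: H(X,Y) = 2.2278 bits

Chain rule check:
  H(X) + H(Y|X) = 1.5017 + 0.7261 = 2.2278 bits
  H(X,Y) = 2.2278 bits
✓ Chain rule verified.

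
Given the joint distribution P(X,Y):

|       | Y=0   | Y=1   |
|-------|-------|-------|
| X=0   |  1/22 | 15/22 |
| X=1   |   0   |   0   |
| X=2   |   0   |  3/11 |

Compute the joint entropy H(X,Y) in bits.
1.0907 bits

H(X,Y) = -Σ_{x,y} P(x,y) log₂ P(x,y). Per-cell terms -P(x,y)·log₂P(x,y):
  X=0: 0.202701, 0.376733
  X=1: 0.000000, 0.000000
  X=2: 0.000000, 0.511219
  (cells with P = 0 contribute 0)
Sum of the 6 terms: H(X,Y) = 1.0907 bits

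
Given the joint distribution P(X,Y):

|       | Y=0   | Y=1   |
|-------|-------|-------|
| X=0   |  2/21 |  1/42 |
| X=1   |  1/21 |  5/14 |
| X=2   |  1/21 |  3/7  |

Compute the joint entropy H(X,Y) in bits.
1.9242 bits

H(X,Y) = -Σ_{x,y} P(x,y) log₂ P(x,y). Per-cell terms -P(x,y)·log₂P(x,y):
  X=0: 0.32308, 0.12839
  X=1: 0.20916, 0.53051
  X=2: 0.20916, 0.52388
Sum of the 6 terms: H(X,Y) = 1.9242 bits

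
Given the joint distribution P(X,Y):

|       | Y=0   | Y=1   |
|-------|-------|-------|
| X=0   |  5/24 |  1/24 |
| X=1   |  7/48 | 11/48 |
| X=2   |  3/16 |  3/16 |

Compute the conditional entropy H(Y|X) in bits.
0.8990 bits

H(Y|X) = H(X,Y) - H(X)

H(X,Y) = -Σ_{x,y} P(x,y) log₂ P(x,y). Per-cell terms -P(x,y)·log₂P(x,y):
  X=0: 0.47147, 0.19104
  X=1: 0.40507, 0.48710
  X=2: 0.45282, 0.45282
Sum of the 6 terms: H(X,Y) = 2.4603 bits

Marginal of X (row sums):
  P(X=0) = 5/24 + 1/24 = 1/4
  P(X=1) = 7/48 + 11/48 = 3/8
  P(X=2) = 3/16 + 3/16 = 3/8
H(X) = -[(1/4)·log₂(1/4) + (3/8)·log₂(3/8) + (3/8)·log₂(3/8)]
  = 0.50000 + 0.53064 + 0.53064 = 1.5613 bits

H(Y|X) = H(X,Y) - H(X) = 2.4603 - 1.5613 = 0.8990 bits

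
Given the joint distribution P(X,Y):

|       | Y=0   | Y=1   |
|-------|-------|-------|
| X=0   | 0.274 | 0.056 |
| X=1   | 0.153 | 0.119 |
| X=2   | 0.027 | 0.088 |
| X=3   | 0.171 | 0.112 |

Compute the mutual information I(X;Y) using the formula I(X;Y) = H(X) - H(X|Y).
0.1042 bits

I(X;Y) = H(X) - H(X|Y)

Marginal of X (row sums):
  P(X=0) = 0.274 + 0.056 = 0.330
  P(X=1) = 0.153 + 0.119 = 0.272
  P(X=2) = 0.027 + 0.088 = 0.115
  P(X=3) = 0.171 + 0.112 = 0.283
H(X) = -[0.330·log₂(0.330) + 0.272·log₂(0.272) + 0.115·log₂(0.115) + 0.283·log₂(0.283)]
  = 0.527822 + 0.510903 + 0.358834 + 0.515379 = 1.91294 bits

Marginal of Y (column sums):
  P(Y=0) = 0.274 + 0.153 + 0.027 + 0.171 = 0.625
  P(Y=1) = 0.056 + 0.119 + 0.088 + 0.112 = 0.375
H(X|Y) = Σ_y P(y)·H(X|Y=y):
  Y=0: P(Y=0) = 0.625, P(X|Y=0) = (274/625, 153/625, 27/625, 171/625) → H(X|Y=0) = 1.725991
  Y=1: P(Y=1) = 0.375, P(X|Y=1) = (56/375, 119/375, 88/375, 112/375) → H(X|Y=1) = 1.946616
H(X|Y) = 0.625·1.725991 + 0.375·1.946616 = 1.80873 bits

I(X;Y) = H(X) - H(X|Y) = 1.91294 - 1.80873 = 0.1042 bits

Cross-check via I(X;Y) = H(X) + H(Y) - H(X,Y): computing H(Y) from the column sums and H(X,Y) from the 8 cells in the same way gives H(Y) = 0.95443 bits and H(X,Y) = 2.76316 bits, so
I(X;Y) = 1.91294 + 0.95443 - 2.76316 = 0.1042 bits ✓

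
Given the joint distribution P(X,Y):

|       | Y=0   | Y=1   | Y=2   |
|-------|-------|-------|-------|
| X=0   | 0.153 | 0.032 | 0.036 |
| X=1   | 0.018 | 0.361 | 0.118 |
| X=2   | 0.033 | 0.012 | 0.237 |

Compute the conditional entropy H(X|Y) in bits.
0.9503 bits

H(X|Y) = H(X,Y) - H(Y)

H(X,Y) = -Σ_{x,y} P(x,y) log₂ P(x,y). Per-cell terms -P(x,y)·log₂P(x,y):
  X=0: 0.41438, 0.15891, 0.17265
  X=1: 0.10433, 0.53064, 0.36381
  X=2: 0.16241, 0.07657, 0.49226
Sum of the 9 terms: H(X,Y) = 2.4760 bits

Marginal of Y (column sums):
  P(Y=0) = 0.153 + 0.018 + 0.033 = 0.204
  P(Y=1) = 0.032 + 0.361 + 0.012 = 0.405
  P(Y=2) = 0.036 + 0.118 + 0.237 = 0.391
H(Y) = -[0.204·log₂(0.204) + 0.405·log₂(0.405) + 0.391·log₂(0.391)]
  = 0.46785 + 0.52812 + 0.52971 = 1.5257 bits

H(X|Y) = H(X,Y) - H(Y) = 2.4760 - 1.5257 = 0.9503 bits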